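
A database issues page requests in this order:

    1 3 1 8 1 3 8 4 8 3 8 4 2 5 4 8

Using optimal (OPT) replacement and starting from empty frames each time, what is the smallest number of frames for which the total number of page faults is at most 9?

f=1: 16 faults
f=2: 10 faults
f=3: 6 faults
f=4: 6 faults
f=5: 6 faults
f=6: 6 faults
Smallest f with faults ≤ 9 is 3.

3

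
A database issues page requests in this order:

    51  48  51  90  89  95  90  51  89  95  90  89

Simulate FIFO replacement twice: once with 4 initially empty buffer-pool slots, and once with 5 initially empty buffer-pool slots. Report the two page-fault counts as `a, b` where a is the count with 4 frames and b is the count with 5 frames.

6, 5

4 frames: F F . F F F . F . . . . → 6 faults.
5 frames: F F . F F F . . . . . . → 5 faults.
5 < 6: adding a frame reduced faults, as is typical.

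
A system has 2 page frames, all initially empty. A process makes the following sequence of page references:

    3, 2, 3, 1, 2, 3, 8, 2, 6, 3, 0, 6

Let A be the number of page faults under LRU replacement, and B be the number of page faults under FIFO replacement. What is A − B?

Under LRU: F F . F F F F F F F F F → 11 faults.
Under FIFO: F F . F . F F F F F F F → 10 faults.
A − B = 11 − 10 = 1.

1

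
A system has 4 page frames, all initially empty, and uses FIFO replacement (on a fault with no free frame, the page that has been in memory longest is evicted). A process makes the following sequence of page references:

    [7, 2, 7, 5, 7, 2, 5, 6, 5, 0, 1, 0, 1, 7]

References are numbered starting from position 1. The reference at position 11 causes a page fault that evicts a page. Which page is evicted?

pos 1: 7: fault, frames {7}
pos 2: 2: fault, frames {7,2}
pos 3: 7: hit
pos 4: 5: fault, frames {7,2,5}
pos 5: 7: hit
pos 6: 2: hit
pos 7: 5: hit
pos 8: 6: fault, frames {7,2,5,6}
pos 9: 5: hit
pos 10: 0: fault, evict 7, frames {2,5,6,0}
pos 11: 1: fault, evict 2, frames {5,6,0,1}
At position 11, page 2 is evicted.

2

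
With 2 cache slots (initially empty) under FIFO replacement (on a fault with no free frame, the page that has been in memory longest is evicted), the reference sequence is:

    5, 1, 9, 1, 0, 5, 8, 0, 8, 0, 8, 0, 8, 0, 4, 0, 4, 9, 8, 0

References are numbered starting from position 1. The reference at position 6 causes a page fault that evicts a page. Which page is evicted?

pos 1: 5 → fault, frames [5]
pos 2: 1 → fault, frames [5, 1]
pos 3: 9 → fault, evict 5, frames [1, 9]
pos 4: 1 → hit
pos 5: 0 → fault, evict 1, frames [9, 0]
pos 6: 5 → fault, evict 9, frames [0, 5]
At position 6, page 9 is evicted.

9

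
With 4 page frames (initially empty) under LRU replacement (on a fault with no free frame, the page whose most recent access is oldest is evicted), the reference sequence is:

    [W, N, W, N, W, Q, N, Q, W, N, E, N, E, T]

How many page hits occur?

9

W: miss, frames (W)
N: miss, frames (W N)
W: hit
N: hit
W: hit
Q: miss, frames (N W Q)
N: hit
Q: hit
W: hit
N: hit
E: miss, frames (Q W N E)
N: hit
E: hit
T: miss, evict Q, frames (W N E T)
Hits: 9.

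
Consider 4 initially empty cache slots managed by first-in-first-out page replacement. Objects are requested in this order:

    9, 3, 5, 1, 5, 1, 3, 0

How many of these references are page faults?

5

9 -> fault, frames (9)
3 -> fault, frames (9 3)
5 -> fault, frames (9 3 5)
1 -> fault, frames (9 3 5 1)
5 -> hit
1 -> hit
3 -> hit
0 -> fault, evict 9, frames (3 5 1 0)
Page faults: 5.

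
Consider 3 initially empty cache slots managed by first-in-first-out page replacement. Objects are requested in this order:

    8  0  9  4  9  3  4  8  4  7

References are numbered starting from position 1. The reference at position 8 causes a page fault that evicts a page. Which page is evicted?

pos 1: 8 → fault, frames {8}
pos 2: 0 → fault, frames {8,0}
pos 3: 9 → fault, frames {8,0,9}
pos 4: 4 → fault, evict 8, frames {0,9,4}
pos 5: 9 → hit
pos 6: 3 → fault, evict 0, frames {9,4,3}
pos 7: 4 → hit
pos 8: 8 → fault, evict 9, frames {4,3,8}
At position 8, page 9 is evicted.

9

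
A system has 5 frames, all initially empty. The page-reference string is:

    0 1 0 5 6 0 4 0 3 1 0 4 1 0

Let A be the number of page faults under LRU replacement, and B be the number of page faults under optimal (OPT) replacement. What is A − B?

1

Under LRU: F F . F F . F . F F . . . . → 7 faults.
Under OPT: F F . F F . F . F . . . . . → 6 faults.
A − B = 7 − 6 = 1.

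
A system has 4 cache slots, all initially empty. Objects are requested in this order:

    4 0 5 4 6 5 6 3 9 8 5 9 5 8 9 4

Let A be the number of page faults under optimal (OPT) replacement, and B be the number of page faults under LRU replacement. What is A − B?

-2

Under OPT: F F F . F . . F F F . . . . . . → 7 faults.
Under LRU: F F F . F . . F F F F . . . . F → 9 faults.
A − B = 7 − 9 = -2.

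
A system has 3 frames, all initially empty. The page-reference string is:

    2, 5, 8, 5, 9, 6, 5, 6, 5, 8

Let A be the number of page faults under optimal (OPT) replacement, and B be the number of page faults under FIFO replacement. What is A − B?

-2

Under OPT: F F F . F F . . . . → 5 faults.
Under FIFO: F F F . F F F . . F → 7 faults.
A − B = 5 − 7 = -2.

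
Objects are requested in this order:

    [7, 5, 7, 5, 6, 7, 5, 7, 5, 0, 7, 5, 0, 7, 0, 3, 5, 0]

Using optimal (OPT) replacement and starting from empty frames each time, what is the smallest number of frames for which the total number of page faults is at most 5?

3

f=1: 18 faults
f=2: 9 faults
f=3: 5 faults
f=4: 5 faults
f=5: 5 faults
Smallest f with faults ≤ 5 is 3.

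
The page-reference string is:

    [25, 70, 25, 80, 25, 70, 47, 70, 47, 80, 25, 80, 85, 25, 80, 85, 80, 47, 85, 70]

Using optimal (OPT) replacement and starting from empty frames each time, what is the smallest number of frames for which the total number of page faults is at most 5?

f=1: 20 faults
f=2: 11 faults
f=3: 8 faults
f=4: 6 faults
f=5: 5 faults
Smallest f with faults ≤ 5 is 5.

5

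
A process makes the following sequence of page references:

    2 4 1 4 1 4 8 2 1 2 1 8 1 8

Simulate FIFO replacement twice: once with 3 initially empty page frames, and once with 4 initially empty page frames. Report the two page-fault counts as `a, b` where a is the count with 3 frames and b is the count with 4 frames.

3 frames: F F F . . . F F . . . . . . → 5 faults.
4 frames: F F F . . . F . . . . . . . → 4 faults.
4 < 5: adding a frame reduced faults, as is typical.

5, 4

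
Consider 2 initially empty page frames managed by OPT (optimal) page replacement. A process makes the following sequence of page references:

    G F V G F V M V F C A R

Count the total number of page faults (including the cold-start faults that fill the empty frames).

9

G -> fault, frames (G)
F -> fault, frames (G F)
V -> fault, evict F, frames (G V)
G -> hit
F -> fault, evict G, frames (V F)
V -> hit
M -> fault, evict F, frames (V M)
V -> hit
F -> fault, evict M, frames (V F)
C -> fault, evict F, frames (V C)
A -> fault, evict C, frames (V A)
R -> fault, evict A, frames (V R)
Page faults: 9.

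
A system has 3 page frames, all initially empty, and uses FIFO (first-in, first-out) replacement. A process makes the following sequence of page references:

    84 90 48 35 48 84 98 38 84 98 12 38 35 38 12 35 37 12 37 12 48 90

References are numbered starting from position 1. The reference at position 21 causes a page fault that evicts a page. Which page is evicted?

pos 1: 84 -> fault, frames {84}
pos 2: 90 -> fault, frames {84,90}
pos 3: 48 -> fault, frames {84,90,48}
pos 4: 35 -> fault, evict 84, frames {90,48,35}
pos 5: 48 -> hit
pos 6: 84 -> fault, evict 90, frames {48,35,84}
pos 7: 98 -> fault, evict 48, frames {35,84,98}
pos 8: 38 -> fault, evict 35, frames {84,98,38}
pos 9: 84 -> hit
pos 10: 98 -> hit
pos 11: 12 -> fault, evict 84, frames {98,38,12}
pos 12: 38 -> hit
pos 13: 35 -> fault, evict 98, frames {38,12,35}
pos 14: 38 -> hit
pos 15: 12 -> hit
pos 16: 35 -> hit
pos 17: 37 -> fault, evict 38, frames {12,35,37}
pos 18: 12 -> hit
pos 19: 37 -> hit
pos 20: 12 -> hit
pos 21: 48 -> fault, evict 12, frames {35,37,48}
At position 21, page 12 is evicted.

12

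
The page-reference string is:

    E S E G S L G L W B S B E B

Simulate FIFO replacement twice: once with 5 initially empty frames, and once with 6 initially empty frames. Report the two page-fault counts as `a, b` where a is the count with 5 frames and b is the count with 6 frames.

7, 6

5 frames: F F . F . F . . F F . . F . → 7 faults.
6 frames: F F . F . F . . F F . . . . → 6 faults.
6 < 7: adding a frame reduced faults, as is typical.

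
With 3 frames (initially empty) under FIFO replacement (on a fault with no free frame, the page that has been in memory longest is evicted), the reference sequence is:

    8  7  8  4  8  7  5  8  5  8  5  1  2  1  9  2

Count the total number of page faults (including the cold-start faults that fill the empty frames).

8 → fault, frames {8}
7 → fault, frames {8,7}
8 → hit
4 → fault, frames {8,7,4}
8 → hit
7 → hit
5 → fault, evict 8, frames {7,4,5}
8 → fault, evict 7, frames {4,5,8}
5 → hit
8 → hit
5 → hit
1 → fault, evict 4, frames {5,8,1}
2 → fault, evict 5, frames {8,1,2}
1 → hit
9 → fault, evict 8, frames {1,2,9}
2 → hit
Page faults: 8.

8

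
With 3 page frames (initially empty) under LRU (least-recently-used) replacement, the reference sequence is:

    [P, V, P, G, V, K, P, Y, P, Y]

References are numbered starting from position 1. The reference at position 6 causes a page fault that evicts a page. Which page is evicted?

pos 1: P: fault, frames (P)
pos 2: V: fault, frames (P V)
pos 3: P: hit
pos 4: G: fault, frames (V P G)
pos 5: V: hit
pos 6: K: fault, evict P, frames (G V K)
At position 6, page P is evicted.

P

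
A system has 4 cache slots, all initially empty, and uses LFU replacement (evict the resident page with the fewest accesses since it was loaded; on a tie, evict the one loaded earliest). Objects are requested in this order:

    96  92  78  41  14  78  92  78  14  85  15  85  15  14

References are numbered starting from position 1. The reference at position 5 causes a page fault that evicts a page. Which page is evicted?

96

pos 1: 96 → fault, frames (96)
pos 2: 92 → fault, frames (96 92)
pos 3: 78 → fault, frames (96 92 78)
pos 4: 41 → fault, frames (96 92 78 41)
pos 5: 14 → fault, evict 96, frames (92 78 41 14)
At position 5, page 96 is evicted.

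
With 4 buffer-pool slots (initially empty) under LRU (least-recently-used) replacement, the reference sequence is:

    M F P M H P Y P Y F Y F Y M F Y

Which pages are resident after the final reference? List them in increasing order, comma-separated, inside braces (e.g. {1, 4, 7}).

{F, M, P, Y}

M → fault, frames [M]
F → fault, frames [M, F]
P → fault, frames [M, F, P]
M → hit
H → fault, frames [F, P, M, H]
P → hit
Y → fault, evict F, frames [M, H, P, Y]
P → hit
Y → hit
F → fault, evict M, frames [H, P, Y, F]
Y → hit
F → hit
Y → hit
M → fault, evict H, frames [P, F, Y, M]
F → hit
Y → hit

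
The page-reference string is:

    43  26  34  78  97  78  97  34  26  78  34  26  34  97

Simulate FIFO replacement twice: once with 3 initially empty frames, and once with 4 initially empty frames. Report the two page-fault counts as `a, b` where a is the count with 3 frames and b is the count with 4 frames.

7, 5

3 frames: F F F F F . . . F . F . . . → 7 faults.
4 frames: F F F F F . . . . . . . . . → 5 faults.
5 < 7: adding a frame reduced faults, as is typical.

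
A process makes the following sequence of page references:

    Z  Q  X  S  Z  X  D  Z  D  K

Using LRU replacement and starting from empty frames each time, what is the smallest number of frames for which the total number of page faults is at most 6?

f=1: 10 faults
f=2: 9 faults
f=3: 7 faults
f=4: 6 faults
f=5: 6 faults
f=6: 6 faults
Smallest f with faults ≤ 6 is 4.

4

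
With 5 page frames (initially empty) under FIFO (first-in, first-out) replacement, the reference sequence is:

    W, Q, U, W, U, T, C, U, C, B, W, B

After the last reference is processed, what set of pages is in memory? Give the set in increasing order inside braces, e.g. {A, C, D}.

W → miss, frames {W}
Q → miss, frames {W,Q}
U → miss, frames {W,Q,U}
W → hit
U → hit
T → miss, frames {W,Q,U,T}
C → miss, frames {W,Q,U,T,C}
U → hit
C → hit
B → miss, evict W, frames {Q,U,T,C,B}
W → miss, evict Q, frames {U,T,C,B,W}
B → hit

{B, C, T, U, W}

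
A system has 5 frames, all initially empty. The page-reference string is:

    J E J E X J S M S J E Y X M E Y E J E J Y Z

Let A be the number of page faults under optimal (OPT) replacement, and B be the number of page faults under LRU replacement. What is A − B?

-2

Under OPT: F F . . F . F F . . . F . . . . . . . . . F → 7 faults.
Under LRU: F F . . F . F F . . . F F F . . . . . . . F → 9 faults.
A − B = 7 − 9 = -2.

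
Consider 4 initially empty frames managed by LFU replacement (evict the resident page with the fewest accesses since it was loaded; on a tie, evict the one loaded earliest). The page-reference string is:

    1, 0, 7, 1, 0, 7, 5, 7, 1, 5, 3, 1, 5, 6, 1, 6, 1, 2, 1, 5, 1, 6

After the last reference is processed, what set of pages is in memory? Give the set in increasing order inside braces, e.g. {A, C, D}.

{1, 5, 6, 7}

1 → miss, frames [1]
0 → miss, frames [1, 0]
7 → miss, frames [1, 0, 7]
1 → hit
0 → hit
7 → hit
5 → miss, frames [1, 0, 7, 5]
7 → hit
1 → hit
5 → hit
3 → miss, evict 0, frames [1, 7, 5, 3]
1 → hit
5 → hit
6 → miss, evict 3, frames [1, 7, 5, 6]
1 → hit
6 → hit
1 → hit
2 → miss, evict 6, frames [1, 7, 5, 2]
1 → hit
5 → hit
1 → hit
6 → miss, evict 2, frames [1, 7, 5, 6]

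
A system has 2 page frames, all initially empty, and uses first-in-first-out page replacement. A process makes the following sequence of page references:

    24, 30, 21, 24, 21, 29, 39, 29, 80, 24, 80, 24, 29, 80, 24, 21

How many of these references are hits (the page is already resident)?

4

24: fault, frames (24)
30: fault, frames (24 30)
21: fault, evict 24, frames (30 21)
24: fault, evict 30, frames (21 24)
21: hit
29: fault, evict 21, frames (24 29)
39: fault, evict 24, frames (29 39)
29: hit
80: fault, evict 29, frames (39 80)
24: fault, evict 39, frames (80 24)
80: hit
24: hit
29: fault, evict 80, frames (24 29)
80: fault, evict 24, frames (29 80)
24: fault, evict 29, frames (80 24)
21: fault, evict 80, frames (24 21)
Hits: 4.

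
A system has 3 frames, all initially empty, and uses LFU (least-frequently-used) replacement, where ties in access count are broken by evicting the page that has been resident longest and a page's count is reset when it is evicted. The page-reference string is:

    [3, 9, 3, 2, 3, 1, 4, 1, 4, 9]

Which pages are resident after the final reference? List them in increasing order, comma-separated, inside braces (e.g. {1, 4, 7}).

{3, 4, 9}

3 -> miss, frames (3)
9 -> miss, frames (3 9)
3 -> hit
2 -> miss, frames (3 9 2)
3 -> hit
1 -> miss, evict 9, frames (3 2 1)
4 -> miss, evict 2, frames (3 1 4)
1 -> hit
4 -> hit
9 -> miss, evict 1, frames (3 4 9)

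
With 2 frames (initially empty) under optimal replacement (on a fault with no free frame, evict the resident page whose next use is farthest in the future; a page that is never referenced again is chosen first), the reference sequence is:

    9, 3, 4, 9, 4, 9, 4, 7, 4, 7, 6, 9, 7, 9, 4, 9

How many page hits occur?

9

9: miss, frames {9}
3: miss, frames {9,3}
4: miss, evict 3, frames {9,4}
9: hit
4: hit
9: hit
4: hit
7: miss, evict 9, frames {4,7}
4: hit
7: hit
6: miss, evict 4, frames {7,6}
9: miss, evict 6, frames {7,9}
7: hit
9: hit
4: miss, evict 7, frames {9,4}
9: hit
Hits: 9.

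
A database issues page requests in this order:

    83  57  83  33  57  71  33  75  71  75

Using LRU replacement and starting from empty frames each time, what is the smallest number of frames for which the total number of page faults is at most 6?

3

f=1: 10 faults
f=2: 8 faults
f=3: 5 faults
f=4: 5 faults
f=5: 5 faults
Smallest f with faults ≤ 6 is 3.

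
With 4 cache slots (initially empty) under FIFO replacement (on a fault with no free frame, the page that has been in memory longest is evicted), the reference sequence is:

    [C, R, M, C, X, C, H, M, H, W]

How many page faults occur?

C -> fault, frames {C}
R -> fault, frames {C,R}
M -> fault, frames {C,R,M}
C -> hit
X -> fault, frames {C,R,M,X}
C -> hit
H -> fault, evict C, frames {R,M,X,H}
M -> hit
H -> hit
W -> fault, evict R, frames {M,X,H,W}
Page faults: 6.

6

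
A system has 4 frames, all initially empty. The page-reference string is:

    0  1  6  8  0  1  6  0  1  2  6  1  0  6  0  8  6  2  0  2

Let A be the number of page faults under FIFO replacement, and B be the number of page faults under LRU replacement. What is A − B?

-1

Under FIFO: F F F F . . . . . F . . F . . . . . . . → 6 faults.
Under LRU: F F F F . . . . . F . . . . . F . F . . → 7 faults.
A − B = 6 − 7 = -1.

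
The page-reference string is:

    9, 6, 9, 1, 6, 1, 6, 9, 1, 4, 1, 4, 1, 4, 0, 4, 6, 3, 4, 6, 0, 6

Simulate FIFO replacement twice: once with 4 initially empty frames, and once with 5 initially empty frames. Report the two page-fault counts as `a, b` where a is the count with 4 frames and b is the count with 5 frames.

4 frames: F F . F . . . . . F . . . . F . . F . F . . → 7 faults.
5 frames: F F . F . . . . . F . . . . F . . F . . . . → 6 faults.
6 < 7: adding a frame reduced faults, as is typical.

7, 6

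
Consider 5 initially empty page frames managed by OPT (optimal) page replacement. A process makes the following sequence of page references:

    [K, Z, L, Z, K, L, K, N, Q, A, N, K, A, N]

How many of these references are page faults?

K → fault, frames [K]
Z → fault, frames [K, Z]
L → fault, frames [K, Z, L]
Z → hit
K → hit
L → hit
K → hit
N → fault, frames [K, Z, L, N]
Q → fault, frames [K, Z, L, N, Q]
A → fault, evict Q, frames [K, Z, L, N, A]
N → hit
K → hit
A → hit
N → hit
Page faults: 6.

6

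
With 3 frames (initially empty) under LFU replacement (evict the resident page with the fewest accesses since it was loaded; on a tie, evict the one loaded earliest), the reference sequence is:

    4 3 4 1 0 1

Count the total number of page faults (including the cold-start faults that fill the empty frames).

4 -> miss, frames (4)
3 -> miss, frames (4 3)
4 -> hit
1 -> miss, frames (4 3 1)
0 -> miss, evict 3, frames (4 1 0)
1 -> hit
Page faults: 4.

4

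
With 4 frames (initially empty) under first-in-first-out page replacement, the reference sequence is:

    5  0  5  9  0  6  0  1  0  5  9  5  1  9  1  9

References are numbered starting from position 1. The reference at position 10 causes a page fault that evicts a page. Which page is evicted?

pos 1: 5 -> fault, frames {5}
pos 2: 0 -> fault, frames {5,0}
pos 3: 5 -> hit
pos 4: 9 -> fault, frames {5,0,9}
pos 5: 0 -> hit
pos 6: 6 -> fault, frames {5,0,9,6}
pos 7: 0 -> hit
pos 8: 1 -> fault, evict 5, frames {0,9,6,1}
pos 9: 0 -> hit
pos 10: 5 -> fault, evict 0, frames {9,6,1,5}
At position 10, page 0 is evicted.

0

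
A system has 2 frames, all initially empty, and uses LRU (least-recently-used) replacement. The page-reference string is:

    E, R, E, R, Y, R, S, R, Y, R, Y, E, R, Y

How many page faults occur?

E: miss, frames {E}
R: miss, frames {E,R}
E: hit
R: hit
Y: miss, evict E, frames {R,Y}
R: hit
S: miss, evict Y, frames {R,S}
R: hit
Y: miss, evict S, frames {R,Y}
R: hit
Y: hit
E: miss, evict R, frames {Y,E}
R: miss, evict Y, frames {E,R}
Y: miss, evict E, frames {R,Y}
Page faults: 8.

8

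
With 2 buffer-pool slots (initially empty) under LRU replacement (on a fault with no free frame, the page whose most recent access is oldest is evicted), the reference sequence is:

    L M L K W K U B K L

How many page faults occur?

L -> fault, frames {L}
M -> fault, frames {L,M}
L -> hit
K -> fault, evict M, frames {L,K}
W -> fault, evict L, frames {K,W}
K -> hit
U -> fault, evict W, frames {K,U}
B -> fault, evict K, frames {U,B}
K -> fault, evict U, frames {B,K}
L -> fault, evict B, frames {K,L}
Page faults: 8.

8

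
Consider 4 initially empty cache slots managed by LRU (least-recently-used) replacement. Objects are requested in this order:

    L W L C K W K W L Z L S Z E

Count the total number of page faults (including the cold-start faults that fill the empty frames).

7

L → fault, frames {L}
W → fault, frames {L,W}
L → hit
C → fault, frames {W,L,C}
K → fault, frames {W,L,C,K}
W → hit
K → hit
W → hit
L → hit
Z → fault, evict C, frames {K,W,L,Z}
L → hit
S → fault, evict K, frames {W,Z,L,S}
Z → hit
E → fault, evict W, frames {L,S,Z,E}
Page faults: 7.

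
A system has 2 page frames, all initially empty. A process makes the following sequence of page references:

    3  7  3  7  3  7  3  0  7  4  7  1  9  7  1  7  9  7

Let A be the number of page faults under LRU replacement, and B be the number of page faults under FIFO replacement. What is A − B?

Under LRU: F F . . . . . F F F . F F F F . F . → 10 faults.
Under FIFO: F F . . . . . F . F F F F F F . F F → 11 faults.
A − B = 10 − 11 = -1.

-1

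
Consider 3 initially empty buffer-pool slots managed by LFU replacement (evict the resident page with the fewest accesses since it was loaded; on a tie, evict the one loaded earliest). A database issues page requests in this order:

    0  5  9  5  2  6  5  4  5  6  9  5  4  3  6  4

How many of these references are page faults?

0 → fault, frames [0]
5 → fault, frames [0, 5]
9 → fault, frames [0, 5, 9]
5 → hit
2 → fault, evict 0, frames [5, 9, 2]
6 → fault, evict 9, frames [5, 2, 6]
5 → hit
4 → fault, evict 2, frames [5, 6, 4]
5 → hit
6 → hit
9 → fault, evict 4, frames [5, 6, 9]
5 → hit
4 → fault, evict 9, frames [5, 6, 4]
3 → fault, evict 4, frames [5, 6, 3]
6 → hit
4 → fault, evict 3, frames [5, 6, 4]
Page faults: 10.

10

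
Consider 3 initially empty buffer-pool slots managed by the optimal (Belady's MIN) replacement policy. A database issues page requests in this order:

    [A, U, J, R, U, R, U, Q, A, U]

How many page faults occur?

5

A -> miss, frames {A}
U -> miss, frames {A,U}
J -> miss, frames {A,U,J}
R -> miss, evict J, frames {A,U,R}
U -> hit
R -> hit
U -> hit
Q -> miss, evict R, frames {A,U,Q}
A -> hit
U -> hit
Page faults: 5.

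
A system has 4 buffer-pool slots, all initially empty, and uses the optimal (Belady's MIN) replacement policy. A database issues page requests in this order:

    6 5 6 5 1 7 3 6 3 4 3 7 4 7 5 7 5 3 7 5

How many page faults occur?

6

6 → fault, frames (6)
5 → fault, frames (6 5)
6 → hit
5 → hit
1 → fault, frames (6 5 1)
7 → fault, frames (6 5 1 7)
3 → fault, evict 1, frames (6 5 7 3)
6 → hit
3 → hit
4 → fault, evict 6, frames (5 7 3 4)
3 → hit
7 → hit
4 → hit
7 → hit
5 → hit
7 → hit
5 → hit
3 → hit
7 → hit
5 → hit
Page faults: 6.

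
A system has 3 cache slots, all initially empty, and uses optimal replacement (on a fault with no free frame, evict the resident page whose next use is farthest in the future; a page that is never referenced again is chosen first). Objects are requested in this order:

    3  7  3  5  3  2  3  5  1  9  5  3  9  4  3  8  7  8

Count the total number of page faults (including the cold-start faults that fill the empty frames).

3 -> fault, frames (3)
7 -> fault, frames (3 7)
3 -> hit
5 -> fault, frames (3 7 5)
3 -> hit
2 -> fault, evict 7, frames (3 5 2)
3 -> hit
5 -> hit
1 -> fault, evict 2, frames (3 5 1)
9 -> fault, evict 1, frames (3 5 9)
5 -> hit
3 -> hit
9 -> hit
4 -> fault, evict 9, frames (3 5 4)
3 -> hit
8 -> fault, evict 4, frames (3 5 8)
7 -> fault, evict 5, frames (3 8 7)
8 -> hit
Page faults: 9.

9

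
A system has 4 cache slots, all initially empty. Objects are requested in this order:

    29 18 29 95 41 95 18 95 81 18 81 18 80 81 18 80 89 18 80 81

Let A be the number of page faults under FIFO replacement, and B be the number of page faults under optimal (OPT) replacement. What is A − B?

1

Under FIFO: F F . F F . . . F . . . F . F . F . . . → 8 faults.
Under OPT: F F . F F . . . F . . . F . . . F . . . → 7 faults.
A − B = 8 − 7 = 1.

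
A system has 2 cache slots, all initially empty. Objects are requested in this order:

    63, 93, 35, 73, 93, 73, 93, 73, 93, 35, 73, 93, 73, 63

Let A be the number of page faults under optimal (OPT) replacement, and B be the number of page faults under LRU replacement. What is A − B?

Under OPT: F F F F . . . . . F . F . F → 7 faults.
Under LRU: F F F F F . . . . F F F . F → 9 faults.
A − B = 7 − 9 = -2.

-2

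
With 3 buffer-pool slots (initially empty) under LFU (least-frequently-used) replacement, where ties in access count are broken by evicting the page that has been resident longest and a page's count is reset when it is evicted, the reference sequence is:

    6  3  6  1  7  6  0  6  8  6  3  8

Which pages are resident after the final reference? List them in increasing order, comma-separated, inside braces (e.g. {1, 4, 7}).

{3, 6, 8}

6: miss, frames {6}
3: miss, frames {6,3}
6: hit
1: miss, frames {6,3,1}
7: miss, evict 3, frames {6,1,7}
6: hit
0: miss, evict 1, frames {6,7,0}
6: hit
8: miss, evict 7, frames {6,0,8}
6: hit
3: miss, evict 0, frames {6,8,3}
8: hit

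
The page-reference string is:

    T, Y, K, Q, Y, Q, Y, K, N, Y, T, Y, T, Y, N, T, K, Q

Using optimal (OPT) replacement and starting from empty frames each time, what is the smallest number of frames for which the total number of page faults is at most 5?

f=1: 18 faults
f=2: 10 faults
f=3: 8 faults
f=4: 6 faults
f=5: 5 faults
Smallest f with faults ≤ 5 is 5.

5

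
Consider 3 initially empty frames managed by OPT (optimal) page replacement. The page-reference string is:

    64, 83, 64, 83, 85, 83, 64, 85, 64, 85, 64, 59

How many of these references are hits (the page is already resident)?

8

64: miss, frames (64)
83: miss, frames (64 83)
64: hit
83: hit
85: miss, frames (64 83 85)
83: hit
64: hit
85: hit
64: hit
85: hit
64: hit
59: miss, evict 85, frames (64 83 59)
Hits: 8.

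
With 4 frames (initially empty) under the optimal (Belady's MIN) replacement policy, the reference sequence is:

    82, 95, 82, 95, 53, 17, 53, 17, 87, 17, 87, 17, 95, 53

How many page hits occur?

9

82 -> miss, frames [82]
95 -> miss, frames [82, 95]
82 -> hit
95 -> hit
53 -> miss, frames [82, 95, 53]
17 -> miss, frames [82, 95, 53, 17]
53 -> hit
17 -> hit
87 -> miss, evict 82, frames [95, 53, 17, 87]
17 -> hit
87 -> hit
17 -> hit
95 -> hit
53 -> hit
Hits: 9.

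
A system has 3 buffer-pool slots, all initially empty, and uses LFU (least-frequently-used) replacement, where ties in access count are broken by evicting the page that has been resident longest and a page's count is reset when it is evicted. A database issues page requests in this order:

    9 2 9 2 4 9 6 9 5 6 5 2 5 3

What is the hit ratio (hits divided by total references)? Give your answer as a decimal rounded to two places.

0.43

9: fault, frames [9]
2: fault, frames [9, 2]
9: hit
2: hit
4: fault, frames [9, 2, 4]
9: hit
6: fault, evict 4, frames [9, 2, 6]
9: hit
5: fault, evict 6, frames [9, 2, 5]
6: fault, evict 5, frames [9, 2, 6]
5: fault, evict 6, frames [9, 2, 5]
2: hit
5: hit
3: fault, evict 5, frames [9, 2, 3]
Hits: 6 of 14 references → 6/14 = 0.4286.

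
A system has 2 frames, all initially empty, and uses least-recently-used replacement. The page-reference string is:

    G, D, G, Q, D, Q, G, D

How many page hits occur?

G → miss, frames (G)
D → miss, frames (G D)
G → hit
Q → miss, evict D, frames (G Q)
D → miss, evict G, frames (Q D)
Q → hit
G → miss, evict D, frames (Q G)
D → miss, evict Q, frames (G D)
Hits: 2.

2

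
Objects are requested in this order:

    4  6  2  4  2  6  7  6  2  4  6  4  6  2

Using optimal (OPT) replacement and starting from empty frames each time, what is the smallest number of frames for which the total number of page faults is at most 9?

f=1: 14 faults
f=2: 8 faults
f=3: 5 faults
f=4: 4 faults
Smallest f with faults ≤ 9 is 2.

2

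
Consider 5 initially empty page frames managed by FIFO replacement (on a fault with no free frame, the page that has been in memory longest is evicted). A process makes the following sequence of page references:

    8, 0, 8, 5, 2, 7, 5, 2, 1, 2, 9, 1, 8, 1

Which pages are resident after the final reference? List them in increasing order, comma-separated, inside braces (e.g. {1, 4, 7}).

{1, 2, 7, 8, 9}

8 -> fault, frames (8)
0 -> fault, frames (8 0)
8 -> hit
5 -> fault, frames (8 0 5)
2 -> fault, frames (8 0 5 2)
7 -> fault, frames (8 0 5 2 7)
5 -> hit
2 -> hit
1 -> fault, evict 8, frames (0 5 2 7 1)
2 -> hit
9 -> fault, evict 0, frames (5 2 7 1 9)
1 -> hit
8 -> fault, evict 5, frames (2 7 1 9 8)
1 -> hit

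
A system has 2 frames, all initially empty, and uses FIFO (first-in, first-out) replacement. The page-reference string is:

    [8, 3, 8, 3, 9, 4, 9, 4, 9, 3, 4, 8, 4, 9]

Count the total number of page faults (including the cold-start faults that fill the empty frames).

8 → miss, frames {8}
3 → miss, frames {8,3}
8 → hit
3 → hit
9 → miss, evict 8, frames {3,9}
4 → miss, evict 3, frames {9,4}
9 → hit
4 → hit
9 → hit
3 → miss, evict 9, frames {4,3}
4 → hit
8 → miss, evict 4, frames {3,8}
4 → miss, evict 3, frames {8,4}
9 → miss, evict 8, frames {4,9}
Page faults: 8.

8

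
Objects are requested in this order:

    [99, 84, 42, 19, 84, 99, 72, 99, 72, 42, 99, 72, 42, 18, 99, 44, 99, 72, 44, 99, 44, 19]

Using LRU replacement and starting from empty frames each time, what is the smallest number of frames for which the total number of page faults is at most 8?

f=1: 22 faults
f=2: 18 faults
f=3: 12 faults
f=4: 10 faults
f=5: 8 faults
f=6: 8 faults
f=7: 7 faults
Smallest f with faults ≤ 8 is 5.

5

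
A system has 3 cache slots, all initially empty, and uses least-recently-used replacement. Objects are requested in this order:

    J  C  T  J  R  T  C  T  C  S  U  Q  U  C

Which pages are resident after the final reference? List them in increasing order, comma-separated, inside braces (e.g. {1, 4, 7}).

{C, Q, U}

J -> fault, frames {J}
C -> fault, frames {J,C}
T -> fault, frames {J,C,T}
J -> hit
R -> fault, evict C, frames {T,J,R}
T -> hit
C -> fault, evict J, frames {R,T,C}
T -> hit
C -> hit
S -> fault, evict R, frames {T,C,S}
U -> fault, evict T, frames {C,S,U}
Q -> fault, evict C, frames {S,U,Q}
U -> hit
C -> fault, evict S, frames {Q,U,C}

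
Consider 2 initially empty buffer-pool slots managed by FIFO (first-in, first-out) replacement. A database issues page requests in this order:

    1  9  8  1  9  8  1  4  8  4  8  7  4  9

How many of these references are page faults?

1: miss, frames (1)
9: miss, frames (1 9)
8: miss, evict 1, frames (9 8)
1: miss, evict 9, frames (8 1)
9: miss, evict 8, frames (1 9)
8: miss, evict 1, frames (9 8)
1: miss, evict 9, frames (8 1)
4: miss, evict 8, frames (1 4)
8: miss, evict 1, frames (4 8)
4: hit
8: hit
7: miss, evict 4, frames (8 7)
4: miss, evict 8, frames (7 4)
9: miss, evict 7, frames (4 9)
Page faults: 12.

12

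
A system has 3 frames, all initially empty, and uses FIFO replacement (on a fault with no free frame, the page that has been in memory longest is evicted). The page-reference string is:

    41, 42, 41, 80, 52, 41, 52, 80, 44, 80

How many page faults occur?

41 -> miss, frames (41)
42 -> miss, frames (41 42)
41 -> hit
80 -> miss, frames (41 42 80)
52 -> miss, evict 41, frames (42 80 52)
41 -> miss, evict 42, frames (80 52 41)
52 -> hit
80 -> hit
44 -> miss, evict 80, frames (52 41 44)
80 -> miss, evict 52, frames (41 44 80)
Page faults: 7.

7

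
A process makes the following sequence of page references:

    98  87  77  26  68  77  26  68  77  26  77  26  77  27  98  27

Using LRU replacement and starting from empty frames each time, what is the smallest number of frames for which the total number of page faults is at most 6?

f=1: 16 faults
f=2: 12 faults
f=3: 7 faults
f=4: 7 faults
f=5: 7 faults
f=6: 6 faults
Smallest f with faults ≤ 6 is 6.

6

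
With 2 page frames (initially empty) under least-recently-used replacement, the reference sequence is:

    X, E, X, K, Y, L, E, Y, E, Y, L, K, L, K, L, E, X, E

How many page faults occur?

X → fault, frames (X)
E → fault, frames (X E)
X → hit
K → fault, evict E, frames (X K)
Y → fault, evict X, frames (K Y)
L → fault, evict K, frames (Y L)
E → fault, evict Y, frames (L E)
Y → fault, evict L, frames (E Y)
E → hit
Y → hit
L → fault, evict E, frames (Y L)
K → fault, evict Y, frames (L K)
L → hit
K → hit
L → hit
E → fault, evict K, frames (L E)
X → fault, evict L, frames (E X)
E → hit
Page faults: 11.

11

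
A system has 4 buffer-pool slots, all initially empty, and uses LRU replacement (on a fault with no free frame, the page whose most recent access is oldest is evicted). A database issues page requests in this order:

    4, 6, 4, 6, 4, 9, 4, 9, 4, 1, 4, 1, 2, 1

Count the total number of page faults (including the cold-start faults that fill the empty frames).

4: miss, frames {4}
6: miss, frames {4,6}
4: hit
6: hit
4: hit
9: miss, frames {6,4,9}
4: hit
9: hit
4: hit
1: miss, frames {6,9,4,1}
4: hit
1: hit
2: miss, evict 6, frames {9,4,1,2}
1: hit
Page faults: 5.

5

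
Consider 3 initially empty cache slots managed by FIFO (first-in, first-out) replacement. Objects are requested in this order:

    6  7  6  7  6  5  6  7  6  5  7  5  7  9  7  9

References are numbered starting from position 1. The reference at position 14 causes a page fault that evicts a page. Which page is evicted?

pos 1: 6 -> miss, frames [6]
pos 2: 7 -> miss, frames [6, 7]
pos 3: 6 -> hit
pos 4: 7 -> hit
pos 5: 6 -> hit
pos 6: 5 -> miss, frames [6, 7, 5]
pos 7: 6 -> hit
pos 8: 7 -> hit
pos 9: 6 -> hit
pos 10: 5 -> hit
pos 11: 7 -> hit
pos 12: 5 -> hit
pos 13: 7 -> hit
pos 14: 9 -> miss, evict 6, frames [7, 5, 9]
At position 14, page 6 is evicted.

6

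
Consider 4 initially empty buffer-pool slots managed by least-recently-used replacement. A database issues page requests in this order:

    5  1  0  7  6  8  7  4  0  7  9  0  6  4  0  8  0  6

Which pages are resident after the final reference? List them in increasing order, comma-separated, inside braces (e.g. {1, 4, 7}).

{0, 4, 6, 8}

5: fault, frames (5)
1: fault, frames (5 1)
0: fault, frames (5 1 0)
7: fault, frames (5 1 0 7)
6: fault, evict 5, frames (1 0 7 6)
8: fault, evict 1, frames (0 7 6 8)
7: hit
4: fault, evict 0, frames (6 8 7 4)
0: fault, evict 6, frames (8 7 4 0)
7: hit
9: fault, evict 8, frames (4 0 7 9)
0: hit
6: fault, evict 4, frames (7 9 0 6)
4: fault, evict 7, frames (9 0 6 4)
0: hit
8: fault, evict 9, frames (6 4 0 8)
0: hit
6: hit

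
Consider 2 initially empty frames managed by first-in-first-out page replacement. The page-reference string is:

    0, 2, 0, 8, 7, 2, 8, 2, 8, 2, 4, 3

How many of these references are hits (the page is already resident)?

0: fault, frames {0}
2: fault, frames {0,2}
0: hit
8: fault, evict 0, frames {2,8}
7: fault, evict 2, frames {8,7}
2: fault, evict 8, frames {7,2}
8: fault, evict 7, frames {2,8}
2: hit
8: hit
2: hit
4: fault, evict 2, frames {8,4}
3: fault, evict 8, frames {4,3}
Hits: 4.

4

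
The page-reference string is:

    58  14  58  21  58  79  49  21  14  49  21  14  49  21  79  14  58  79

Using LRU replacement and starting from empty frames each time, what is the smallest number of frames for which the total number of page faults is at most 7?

f=1: 18 faults
f=2: 16 faults
f=3: 10 faults
f=4: 7 faults
f=5: 5 faults
Smallest f with faults ≤ 7 is 4.

4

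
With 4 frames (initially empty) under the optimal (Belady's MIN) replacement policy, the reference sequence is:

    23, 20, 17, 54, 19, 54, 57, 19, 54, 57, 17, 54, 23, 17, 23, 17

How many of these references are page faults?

23 → fault, frames {23}
20 → fault, frames {23,20}
17 → fault, frames {23,20,17}
54 → fault, frames {23,20,17,54}
19 → fault, evict 20, frames {23,17,54,19}
54 → hit
57 → fault, evict 23, frames {17,54,19,57}
19 → hit
54 → hit
57 → hit
17 → hit
54 → hit
23 → fault, evict 57, frames {17,54,19,23}
17 → hit
23 → hit
17 → hit
Page faults: 7.

7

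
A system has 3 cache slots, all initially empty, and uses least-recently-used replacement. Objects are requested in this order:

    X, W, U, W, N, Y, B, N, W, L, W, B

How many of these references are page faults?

9

X: fault, frames [X]
W: fault, frames [X, W]
U: fault, frames [X, W, U]
W: hit
N: fault, evict X, frames [U, W, N]
Y: fault, evict U, frames [W, N, Y]
B: fault, evict W, frames [N, Y, B]
N: hit
W: fault, evict Y, frames [B, N, W]
L: fault, evict B, frames [N, W, L]
W: hit
B: fault, evict N, frames [L, W, B]
Page faults: 9.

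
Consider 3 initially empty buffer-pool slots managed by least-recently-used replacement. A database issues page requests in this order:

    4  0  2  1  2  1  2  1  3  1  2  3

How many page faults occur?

4: fault, frames (4)
0: fault, frames (4 0)
2: fault, frames (4 0 2)
1: fault, evict 4, frames (0 2 1)
2: hit
1: hit
2: hit
1: hit
3: fault, evict 0, frames (2 1 3)
1: hit
2: hit
3: hit
Page faults: 5.

5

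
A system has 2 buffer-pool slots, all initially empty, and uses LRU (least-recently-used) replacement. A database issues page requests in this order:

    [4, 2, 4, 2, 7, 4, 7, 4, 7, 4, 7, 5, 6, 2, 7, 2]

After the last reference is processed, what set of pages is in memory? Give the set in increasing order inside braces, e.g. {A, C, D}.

4: miss, frames [4]
2: miss, frames [4, 2]
4: hit
2: hit
7: miss, evict 4, frames [2, 7]
4: miss, evict 2, frames [7, 4]
7: hit
4: hit
7: hit
4: hit
7: hit
5: miss, evict 4, frames [7, 5]
6: miss, evict 7, frames [5, 6]
2: miss, evict 5, frames [6, 2]
7: miss, evict 6, frames [2, 7]
2: hit

{2, 7}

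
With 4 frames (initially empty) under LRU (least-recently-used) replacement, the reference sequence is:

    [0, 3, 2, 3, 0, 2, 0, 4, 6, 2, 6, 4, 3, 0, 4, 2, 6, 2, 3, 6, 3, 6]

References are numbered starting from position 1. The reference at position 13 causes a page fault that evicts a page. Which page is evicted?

pos 1: 0 → fault, frames (0)
pos 2: 3 → fault, frames (0 3)
pos 3: 2 → fault, frames (0 3 2)
pos 4: 3 → hit
pos 5: 0 → hit
pos 6: 2 → hit
pos 7: 0 → hit
pos 8: 4 → fault, frames (3 2 0 4)
pos 9: 6 → fault, evict 3, frames (2 0 4 6)
pos 10: 2 → hit
pos 11: 6 → hit
pos 12: 4 → hit
pos 13: 3 → fault, evict 0, frames (2 6 4 3)
At position 13, page 0 is evicted.

0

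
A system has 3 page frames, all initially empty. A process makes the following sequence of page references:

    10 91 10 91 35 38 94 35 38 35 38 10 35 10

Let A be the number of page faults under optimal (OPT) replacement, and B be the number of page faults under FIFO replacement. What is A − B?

-1

Under OPT: F F . . F F F . . . . F . . → 6 faults.
Under FIFO: F F . . F F F . . . . F F . → 7 faults.
A − B = 6 − 7 = -1.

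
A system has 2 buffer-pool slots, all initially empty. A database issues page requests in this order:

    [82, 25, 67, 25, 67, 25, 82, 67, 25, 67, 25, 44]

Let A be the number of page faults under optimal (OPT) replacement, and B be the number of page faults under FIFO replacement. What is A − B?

-1

Under OPT: F F F . . . F . F . . F → 6 faults.
Under FIFO: F F F . . . F . F F . F → 7 faults.
A − B = 6 − 7 = -1.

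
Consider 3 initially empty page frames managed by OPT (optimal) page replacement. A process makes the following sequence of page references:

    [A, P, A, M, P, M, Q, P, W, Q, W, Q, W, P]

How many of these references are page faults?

5

A: fault, frames [A]
P: fault, frames [A, P]
A: hit
M: fault, frames [A, P, M]
P: hit
M: hit
Q: fault, evict M, frames [A, P, Q]
P: hit
W: fault, evict A, frames [P, Q, W]
Q: hit
W: hit
Q: hit
W: hit
P: hit
Page faults: 5.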